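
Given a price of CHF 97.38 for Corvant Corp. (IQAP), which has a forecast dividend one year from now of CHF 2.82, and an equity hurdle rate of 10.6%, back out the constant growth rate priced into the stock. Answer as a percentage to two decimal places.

7.70%

From P₀ = D₁/(r − g), the implied growth is g = r − D₁/P₀.
g = 0.106 − 2.82/97.38 = 0.106 − 0.02896 = 0.07704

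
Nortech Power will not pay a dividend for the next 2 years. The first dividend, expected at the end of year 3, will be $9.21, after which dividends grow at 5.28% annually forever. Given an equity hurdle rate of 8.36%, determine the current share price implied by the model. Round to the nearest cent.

Deferred-dividend DDM. At t=2 the remaining stream is a growing perpetuity with first payment D_3 = 9.21.
V_2 = D_3/(r−g) = 9.21/(0.0836−0.0528) = 299.0260
P₀ = V_2/(1+r)^2 = 299.0260/(1+0.0836)^2 = 254.6660

$254.67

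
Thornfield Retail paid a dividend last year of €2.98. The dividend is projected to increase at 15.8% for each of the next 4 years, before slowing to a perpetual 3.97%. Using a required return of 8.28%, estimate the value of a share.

€108.17

Two-stage DDM. Project D₁…D_4 at 0.158, terminal growth 0.0397, discount at r = 0.0828.
D_1 = 3.4508
D_2 = 3.9961
D_3 = 4.6275
D_4 = 5.3586
Terminal value at t=4: TV = D_5/(r−g) = 5.5713/(0.0828−0.0397) = 129.2651
P₀ = 3.4508/(1+0.0828)^1 + 3.9961/(1+0.0828)^2 + 4.6275/(1+0.0828)^3 + 5.3586/(1+0.0828)^4 + 129.2651/(1+0.0828)^4 = 108.1731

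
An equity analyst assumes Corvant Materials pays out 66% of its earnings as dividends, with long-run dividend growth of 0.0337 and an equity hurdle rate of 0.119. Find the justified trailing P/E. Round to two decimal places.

Justified trailing P/E = b(1+g)/(r−g) = 0.66×(1+0.0337)/(0.119−0.0337) = 7.9981

8.00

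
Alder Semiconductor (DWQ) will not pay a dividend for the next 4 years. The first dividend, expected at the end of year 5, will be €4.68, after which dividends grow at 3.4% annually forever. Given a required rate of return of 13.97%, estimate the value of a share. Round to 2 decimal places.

Deferred-dividend DDM. At t=4 the remaining stream is a growing perpetuity with first payment D_5 = 4.68.
V_4 = D_5/(r−g) = 4.68/(0.1397−0.034) = 44.2763
P₀ = V_4/(1+r)^4 = 44.2763/(1+0.1397)^4 = 26.2427

€26.24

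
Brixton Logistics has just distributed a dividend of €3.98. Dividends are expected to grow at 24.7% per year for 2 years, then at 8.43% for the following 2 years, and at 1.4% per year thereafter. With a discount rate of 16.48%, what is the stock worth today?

Three-stage DDM. Project D₁…D_4; terminal Gordon value at t=4 with g = 0.014; discount at r = 0.1648.
D_1 = 4.9631
D_2 = 6.1889
D_3 = 6.7107
D_4 = 7.2764
TV_4 = 7.3782/(0.1648−0.014) = 48.9273
P₀ = Σ Dₜ/(1+r)ᵗ + TV_4/(1+r)^4 = 43.6010

€43.60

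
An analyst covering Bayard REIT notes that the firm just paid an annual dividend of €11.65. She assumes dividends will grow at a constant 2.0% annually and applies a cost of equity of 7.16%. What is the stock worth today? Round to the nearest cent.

Gordon growth model: P₀ = D₁/(r − g). D₁ = 11.65 × (1 + 0.02) = 11.8830.
P₀ = 11.8830 / (0.0716 − 0.02) = 11.8830 / 0.0516 = 230.2907

€230.29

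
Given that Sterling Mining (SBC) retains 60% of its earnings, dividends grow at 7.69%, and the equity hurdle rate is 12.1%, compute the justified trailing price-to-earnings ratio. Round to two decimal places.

Payout ratio b = 1 − 0.60 = 0.40.
Justified trailing P/E = b(1+g)/(r−g) = 0.40×(1+0.0769)/(0.121−0.0769) = 9.7678

9.77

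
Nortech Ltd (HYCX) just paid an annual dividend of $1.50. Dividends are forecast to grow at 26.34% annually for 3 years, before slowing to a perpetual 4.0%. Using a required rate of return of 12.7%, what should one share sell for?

$30.94

Two-stage DDM. Project D₁…D_3 at 0.2634, terminal growth 0.04, discount at r = 0.127.
D_1 = 1.8951
D_2 = 2.3943
D_3 = 3.0249
Terminal value at t=3: TV = D_4/(r−g) = 3.1459/(0.127−0.04) = 36.1600
P₀ = 1.8951/(1+0.127)^1 + 2.3943/(1+0.127)^2 + 3.0249/(1+0.127)^3 + 36.1600/(1+0.127)^3 = 30.9411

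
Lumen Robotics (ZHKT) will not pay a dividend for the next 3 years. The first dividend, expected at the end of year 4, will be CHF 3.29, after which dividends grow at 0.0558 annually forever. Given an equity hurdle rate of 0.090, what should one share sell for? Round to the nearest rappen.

CHF 74.28

Deferred-dividend DDM. At t=3 the remaining stream is a growing perpetuity with first payment D_4 = 3.29.
V_3 = D_4/(r−g) = 3.29/(0.09−0.0558) = 96.1988
P₀ = V_3/(1+r)^3 = 96.1988/(1+0.09)^3 = 74.2831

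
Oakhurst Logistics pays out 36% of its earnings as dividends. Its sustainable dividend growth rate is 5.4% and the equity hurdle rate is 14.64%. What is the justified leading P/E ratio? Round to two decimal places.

3.90

Justified leading P/E = b/(r−g) = 0.36/(0.1464−0.054) = 3.8961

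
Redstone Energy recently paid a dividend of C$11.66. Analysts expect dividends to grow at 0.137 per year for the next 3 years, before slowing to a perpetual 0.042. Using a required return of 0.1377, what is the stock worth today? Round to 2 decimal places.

C$161.66

Two-stage DDM. Project D₁…D_3 at 0.137, terminal growth 0.042, discount at r = 0.1377.
D_1 = 13.2574
D_2 = 15.0737
D_3 = 17.1388
Terminal value at t=3: TV = D_4/(r−g) = 17.8586/(0.1377−0.042) = 186.6103
P₀ = 13.2574/(1+0.1377)^1 + 15.0737/(1+0.1377)^2 + 17.1388/(1+0.1377)^3 + 186.6103/(1+0.1377)^3 = 161.6591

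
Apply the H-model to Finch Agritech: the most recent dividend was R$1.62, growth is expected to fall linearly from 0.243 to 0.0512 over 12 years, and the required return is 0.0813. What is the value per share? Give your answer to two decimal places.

H-model: P₀ = D₀[(1+g_L) + H(g_S−g_L)]/(r−g_L), with H = 12/2 = 6.
P₀ = 1.62 × [(1+0.0512) + 6×(0.243−0.0512)] / (0.0813−0.0512)
   = 1.62 × 2.2020 / 0.0301 = 118.5130

R$118.51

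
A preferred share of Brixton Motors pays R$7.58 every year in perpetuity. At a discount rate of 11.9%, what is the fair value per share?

R$63.70

Zero-growth DDM (perpetuity): P₀ = D/r = 7.58 / 0.119 = 63.6975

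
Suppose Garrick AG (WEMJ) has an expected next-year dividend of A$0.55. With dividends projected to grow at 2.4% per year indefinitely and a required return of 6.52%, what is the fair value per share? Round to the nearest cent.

Gordon growth model: P₀ = D₁/(r − g), with D₁ = 0.55 given directly.
P₀ = 0.5500 / (0.0652 − 0.024) = 0.5500 / 0.0412 = 13.3495

A$13.35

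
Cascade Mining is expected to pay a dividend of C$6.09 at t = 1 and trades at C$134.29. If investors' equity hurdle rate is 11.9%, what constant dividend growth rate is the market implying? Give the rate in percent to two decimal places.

7.37%

From P₀ = D₁/(r − g), the implied growth is g = r − D₁/P₀.
g = 0.119 − 6.09/134.29 = 0.119 − 0.04535 = 0.07365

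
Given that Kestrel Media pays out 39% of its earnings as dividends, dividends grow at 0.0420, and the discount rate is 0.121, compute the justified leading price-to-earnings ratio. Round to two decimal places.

Justified leading P/E = b/(r−g) = 0.39/(0.121−0.042) = 4.9367

4.94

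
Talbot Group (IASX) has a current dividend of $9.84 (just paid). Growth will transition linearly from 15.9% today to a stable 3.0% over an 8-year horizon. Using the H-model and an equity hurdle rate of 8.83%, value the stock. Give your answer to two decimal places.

H-model: P₀ = D₀[(1+g_L) + H(g_S−g_L)]/(r−g_L), with H = 8/2 = 4.
P₀ = 9.84 × [(1+0.03) + 4×(0.159−0.03)] / (0.0883−0.03)
   = 9.84 × 1.5460 / 0.0583 = 260.9372

$260.94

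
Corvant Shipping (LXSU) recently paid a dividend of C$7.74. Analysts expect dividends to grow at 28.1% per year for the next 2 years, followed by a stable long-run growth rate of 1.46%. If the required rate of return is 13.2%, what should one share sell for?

C$104.33

Two-stage DDM. Project D₁…D_2 at 0.281, terminal growth 0.0146, discount at r = 0.132.
D_1 = 9.9149
D_2 = 12.7010
Terminal value at t=2: TV = D_3/(r−g) = 12.8865/(0.132−0.0146) = 109.7655
P₀ = 9.9149/(1+0.132)^1 + 12.7010/(1+0.132)^2 + 109.7655/(1+0.132)^2 = 104.3295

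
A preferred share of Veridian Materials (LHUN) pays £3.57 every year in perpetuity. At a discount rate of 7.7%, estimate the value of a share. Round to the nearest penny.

Zero-growth DDM (perpetuity): P₀ = D/r = 3.57 / 0.077 = 46.3636

£46.36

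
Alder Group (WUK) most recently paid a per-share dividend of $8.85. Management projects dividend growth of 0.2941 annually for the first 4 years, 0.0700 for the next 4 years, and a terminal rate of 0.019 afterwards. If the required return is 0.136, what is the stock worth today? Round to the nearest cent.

$203.17

Three-stage DDM. Project D₁…D_8; terminal Gordon value at t=8 with g = 0.019; discount at r = 0.136.
D_1 = 11.4528
D_2 = 14.8210
D_3 = 19.1799
D_4 = 24.8207
D_5 = 26.5582
D_6 = 28.4173
D_7 = 30.4065
D_8 = 32.5349
TV_8 = 33.1531/(0.136−0.019) = 283.3597
P₀ = Σ Dₜ/(1+r)ᵗ + TV_8/(1+r)^8 = 203.1661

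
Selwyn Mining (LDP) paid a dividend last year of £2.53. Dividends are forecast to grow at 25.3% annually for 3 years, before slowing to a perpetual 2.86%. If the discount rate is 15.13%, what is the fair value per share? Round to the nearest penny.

Two-stage DDM. Project D₁…D_3 at 0.253, terminal growth 0.0286, discount at r = 0.1513.
D_1 = 3.1701
D_2 = 3.9721
D_3 = 4.9771
Terminal value at t=3: TV = D_4/(r−g) = 5.1194/(0.1513−0.0286) = 41.7230
P₀ = 3.1701/(1+0.1513)^1 + 3.9721/(1+0.1513)^2 + 4.9771/(1+0.1513)^3 + 41.7230/(1+0.1513)^3 = 36.3524

£36.35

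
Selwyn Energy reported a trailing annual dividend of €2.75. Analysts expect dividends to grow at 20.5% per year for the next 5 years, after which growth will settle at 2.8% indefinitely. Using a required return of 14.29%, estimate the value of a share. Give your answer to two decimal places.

Two-stage DDM. Project D₁…D_5 at 0.205, terminal growth 0.028, discount at r = 0.1429.
D_1 = 3.3138
D_2 = 3.9931
D_3 = 4.8116
D_4 = 5.7980
D_5 = 6.9866
Terminal value at t=5: TV = D_6/(r−g) = 7.1823/(0.1429−0.028) = 62.5088
P₀ = 3.3138/(1+0.1429)^1 + 3.9931/(1+0.1429)^2 + 4.8116/(1+0.1429)^3 + 5.7980/(1+0.1429)^4 + 6.9866/(1+0.1429)^5 + 62.5088/(1+0.1429)^5 = 48.2158

€48.22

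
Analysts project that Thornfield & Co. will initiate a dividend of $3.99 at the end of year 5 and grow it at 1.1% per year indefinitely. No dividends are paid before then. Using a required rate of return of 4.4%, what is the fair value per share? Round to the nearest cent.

Deferred-dividend DDM. At t=4 the remaining stream is a growing perpetuity with first payment D_5 = 3.99.
V_4 = D_5/(r−g) = 3.99/(0.044−0.011) = 120.9091
P₀ = V_4/(1+r)^4 = 120.9091/(1+0.044)^4 = 101.7787

$101.78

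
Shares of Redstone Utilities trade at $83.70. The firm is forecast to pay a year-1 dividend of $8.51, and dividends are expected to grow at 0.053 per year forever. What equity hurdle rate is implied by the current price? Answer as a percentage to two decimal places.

15.47%

Rearranging the constant-growth DDM: r = D₁/P₀ + g.
r = 8.5100 / 83.70 + 0.053 = 0.10167 + 0.053 = 0.15467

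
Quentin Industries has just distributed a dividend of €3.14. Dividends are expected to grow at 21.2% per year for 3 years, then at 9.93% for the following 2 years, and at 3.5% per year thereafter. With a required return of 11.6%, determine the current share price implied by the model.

€68.87

Three-stage DDM. Project D₁…D_5; terminal Gordon value at t=5 with g = 0.035; discount at r = 0.116.
D_1 = 3.8057
D_2 = 4.6125
D_3 = 5.5903
D_4 = 6.1455
D_5 = 6.7557
TV_5 = 6.9921/(0.116−0.035) = 86.3228
P₀ = Σ Dₜ/(1+r)ᵗ + TV_5/(1+r)^5 = 68.8660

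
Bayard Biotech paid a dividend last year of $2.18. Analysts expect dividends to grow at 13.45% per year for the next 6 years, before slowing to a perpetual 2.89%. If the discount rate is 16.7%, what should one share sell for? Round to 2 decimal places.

$25.57

Two-stage DDM. Project D₁…D_6 at 0.1345, terminal growth 0.0289, discount at r = 0.167.
D_1 = 2.4732
D_2 = 2.8059
D_3 = 3.1832
D_4 = 3.6114
D_5 = 4.0971
D_6 = 4.6482
Terminal value at t=6: TV = D_7/(r−g) = 4.7825/(0.167−0.0289) = 34.6308
P₀ = 2.4732/(1+0.167)^1 + 2.8059/(1+0.167)^2 + 3.1832/(1+0.167)^3 + 3.6114/(1+0.167)^4 + 4.0971/(1+0.167)^5 + 4.6482/(1+0.167)^6 + 34.6308/(1+0.167)^6 = 25.5726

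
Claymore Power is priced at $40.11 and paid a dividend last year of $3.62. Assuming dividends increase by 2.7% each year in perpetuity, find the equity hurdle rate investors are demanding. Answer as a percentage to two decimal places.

11.97%

Rearranging the constant-growth DDM: r = D₁/P₀ + g.
D₁ = 3.62 × (1 + 0.027) = 3.7177.
r = 3.7177 / 40.11 + 0.027 = 0.09269 + 0.027 = 0.11969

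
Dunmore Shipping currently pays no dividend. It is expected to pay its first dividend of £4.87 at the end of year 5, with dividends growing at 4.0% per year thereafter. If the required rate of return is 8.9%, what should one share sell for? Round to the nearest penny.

Deferred-dividend DDM. At t=4 the remaining stream is a growing perpetuity with first payment D_5 = 4.87.
V_4 = D_5/(r−g) = 4.87/(0.089−0.04) = 99.3878
P₀ = V_4/(1+r)^4 = 99.3878/(1+0.089)^4 = 70.6678

£70.67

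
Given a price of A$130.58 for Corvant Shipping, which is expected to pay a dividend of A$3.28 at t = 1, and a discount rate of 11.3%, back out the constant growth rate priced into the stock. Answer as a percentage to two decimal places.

From P₀ = D₁/(r − g), the implied growth is g = r − D₁/P₀.
g = 0.113 − 3.28/130.58 = 0.113 − 0.02512 = 0.08788

8.79%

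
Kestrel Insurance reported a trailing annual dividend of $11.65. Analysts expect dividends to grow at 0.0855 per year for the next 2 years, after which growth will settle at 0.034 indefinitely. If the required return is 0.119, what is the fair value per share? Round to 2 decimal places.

Two-stage DDM. Project D₁…D_2 at 0.0855, terminal growth 0.034, discount at r = 0.119.
D_1 = 12.6461
D_2 = 13.7273
Terminal value at t=2: TV = D_3/(r−g) = 14.1940/(0.119−0.034) = 166.9887
P₀ = 12.6461/(1+0.119)^1 + 13.7273/(1+0.119)^2 + 166.9887/(1+0.119)^2 = 155.6246

$155.62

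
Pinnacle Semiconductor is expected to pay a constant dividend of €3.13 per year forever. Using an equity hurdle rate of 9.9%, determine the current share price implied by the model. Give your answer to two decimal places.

€31.62

Zero-growth DDM (perpetuity): P₀ = D/r = 3.13 / 0.099 = 31.6162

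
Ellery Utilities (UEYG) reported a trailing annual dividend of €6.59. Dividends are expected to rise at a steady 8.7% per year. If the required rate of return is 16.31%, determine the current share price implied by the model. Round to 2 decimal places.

Gordon growth model: P₀ = D₁/(r − g). D₁ = 6.59 × (1 + 0.087) = 7.1633.
P₀ = 7.1633 / (0.1631 − 0.087) = 7.1633 / 0.0761 = 94.1305

€94.13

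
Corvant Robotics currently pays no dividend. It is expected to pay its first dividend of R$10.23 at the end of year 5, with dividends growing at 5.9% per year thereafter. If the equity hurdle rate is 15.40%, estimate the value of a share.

R$60.72

Deferred-dividend DDM. At t=4 the remaining stream is a growing perpetuity with first payment D_5 = 10.23.
V_4 = D_5/(r−g) = 10.23/(0.154−0.059) = 107.6842
P₀ = V_4/(1+r)^4 = 107.6842/(1+0.154)^4 = 60.7196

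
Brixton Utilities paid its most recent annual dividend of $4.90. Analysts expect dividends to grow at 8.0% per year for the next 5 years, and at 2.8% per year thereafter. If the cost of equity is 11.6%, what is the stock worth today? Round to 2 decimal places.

Two-stage DDM. Project D₁…D_5 at 0.08, terminal growth 0.028, discount at r = 0.116.
D_1 = 5.2920
D_2 = 5.7154
D_3 = 6.1726
D_4 = 6.6664
D_5 = 7.1997
Terminal value at t=5: TV = D_6/(r−g) = 7.4013/(0.116−0.028) = 84.1057
P₀ = 5.2920/(1+0.116)^1 + 5.7154/(1+0.116)^2 + 6.1726/(1+0.116)^3 + 6.6664/(1+0.116)^4 + 7.1997/(1+0.116)^5 + 84.1057/(1+0.116)^5 = 70.8138

$70.81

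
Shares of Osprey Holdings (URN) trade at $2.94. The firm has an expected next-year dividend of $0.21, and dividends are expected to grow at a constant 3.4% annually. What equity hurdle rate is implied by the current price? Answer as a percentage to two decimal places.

Rearranging the constant-growth DDM: r = D₁/P₀ + g.
r = 0.2100 / 2.94 + 0.034 = 0.07143 + 0.034 = 0.10543

10.54%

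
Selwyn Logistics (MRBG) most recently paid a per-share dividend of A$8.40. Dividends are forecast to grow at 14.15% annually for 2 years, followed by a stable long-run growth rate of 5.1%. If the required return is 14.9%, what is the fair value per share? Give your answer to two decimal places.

Two-stage DDM. Project D₁…D_2 at 0.1415, terminal growth 0.051, discount at r = 0.149.
D_1 = 9.5886
D_2 = 10.9454
Terminal value at t=2: TV = D_3/(r−g) = 11.5036/(0.149−0.051) = 117.3837
P₀ = 9.5886/(1+0.149)^1 + 10.9454/(1+0.149)^2 + 117.3837/(1+0.149)^2 = 105.5494

A$105.55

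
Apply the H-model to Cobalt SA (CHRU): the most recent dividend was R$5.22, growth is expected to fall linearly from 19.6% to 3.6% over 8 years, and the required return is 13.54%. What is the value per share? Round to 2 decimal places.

H-model: P₀ = D₀[(1+g_L) + H(g_S−g_L)]/(r−g_L), with H = 8/2 = 4.
P₀ = 5.22 × [(1+0.036) + 4×(0.196−0.036)] / (0.1354−0.036)
   = 5.22 × 1.6760 / 0.0994 = 88.0153

R$88.02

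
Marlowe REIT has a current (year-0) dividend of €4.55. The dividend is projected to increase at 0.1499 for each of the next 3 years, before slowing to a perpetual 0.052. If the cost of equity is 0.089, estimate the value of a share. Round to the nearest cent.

Two-stage DDM. Project D₁…D_3 at 0.1499, terminal growth 0.052, discount at r = 0.089.
D_1 = 5.2320
D_2 = 6.0163
D_3 = 6.9182
Terminal value at t=3: TV = D_4/(r−g) = 7.2779/(0.089−0.052) = 196.7006
P₀ = 5.2320/(1+0.089)^1 + 6.0163/(1+0.089)^2 + 6.9182/(1+0.089)^3 + 196.7006/(1+0.089)^3 = 167.5422

€167.54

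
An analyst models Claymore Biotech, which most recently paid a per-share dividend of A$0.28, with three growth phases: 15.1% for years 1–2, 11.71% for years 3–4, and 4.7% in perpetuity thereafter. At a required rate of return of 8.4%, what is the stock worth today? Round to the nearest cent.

Three-stage DDM. Project D₁…D_4; terminal Gordon value at t=4 with g = 0.047; discount at r = 0.084.
D_1 = 0.3223
D_2 = 0.3709
D_3 = 0.4144
D_4 = 0.4629
TV_4 = 0.4847/(0.084−0.047) = 13.0990
P₀ = Σ Dₜ/(1+r)ᵗ + TV_4/(1+r)^4 = 10.7604

A$10.76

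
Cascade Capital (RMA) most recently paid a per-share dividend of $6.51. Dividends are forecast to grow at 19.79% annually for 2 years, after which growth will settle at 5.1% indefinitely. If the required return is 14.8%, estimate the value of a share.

Two-stage DDM. Project D₁…D_2 at 0.1979, terminal growth 0.051, discount at r = 0.148.
D_1 = 7.7983
D_2 = 9.3416
Terminal value at t=2: TV = D_3/(r−g) = 9.8180/(0.148−0.051) = 101.2169
P₀ = 7.7983/(1+0.148)^1 + 9.3416/(1+0.148)^2 + 101.2169/(1+0.148)^2 = 90.6826

$90.68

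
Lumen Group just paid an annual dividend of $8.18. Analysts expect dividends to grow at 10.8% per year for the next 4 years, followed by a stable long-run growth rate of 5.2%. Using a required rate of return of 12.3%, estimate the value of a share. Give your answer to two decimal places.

$146.50

Two-stage DDM. Project D₁…D_4 at 0.108, terminal growth 0.052, discount at r = 0.123.
D_1 = 9.0634
D_2 = 10.0423
D_3 = 11.1269
D_4 = 12.3286
Terminal value at t=4: TV = D_5/(r−g) = 12.9696/(0.123−0.052) = 182.6711
P₀ = 9.0634/(1+0.123)^1 + 10.0423/(1+0.123)^2 + 11.1269/(1+0.123)^3 + 12.3286/(1+0.123)^4 + 182.6711/(1+0.123)^4 = 146.4971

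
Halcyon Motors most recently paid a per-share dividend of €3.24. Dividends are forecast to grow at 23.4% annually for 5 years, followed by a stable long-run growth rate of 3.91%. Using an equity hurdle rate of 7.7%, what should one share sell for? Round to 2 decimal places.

Two-stage DDM. Project D₁…D_5 at 0.234, terminal growth 0.0391, discount at r = 0.077.
D_1 = 3.9982
D_2 = 4.9337
D_3 = 6.0882
D_4 = 7.5129
D_5 = 9.2709
Terminal value at t=5: TV = D_6/(r−g) = 9.6334/(0.077−0.0391) = 254.1786
P₀ = 3.9982/(1+0.077)^1 + 4.9337/(1+0.077)^2 + 6.0882/(1+0.077)^3 + 7.5129/(1+0.077)^4 + 9.2709/(1+0.077)^5 + 254.1786/(1+0.077)^5 = 200.2337

€200.23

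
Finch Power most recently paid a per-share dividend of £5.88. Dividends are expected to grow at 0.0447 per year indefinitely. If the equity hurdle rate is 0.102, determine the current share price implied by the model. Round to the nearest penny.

Gordon growth model: P₀ = D₁/(r − g). D₁ = 5.88 × (1 + 0.0447) = 6.1428.
P₀ = 6.1428 / (0.102 − 0.0447) = 6.1428 / 0.0573 = 107.2048

£107.20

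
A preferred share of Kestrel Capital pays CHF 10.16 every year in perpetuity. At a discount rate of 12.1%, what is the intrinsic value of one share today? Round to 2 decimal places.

CHF 83.97

Zero-growth DDM (perpetuity): P₀ = D/r = 10.16 / 0.121 = 83.9669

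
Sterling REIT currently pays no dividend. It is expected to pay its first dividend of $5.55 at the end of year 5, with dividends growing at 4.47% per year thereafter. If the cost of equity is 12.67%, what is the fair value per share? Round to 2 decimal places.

Deferred-dividend DDM. At t=4 the remaining stream is a growing perpetuity with first payment D_5 = 5.55.
V_4 = D_5/(r−g) = 5.55/(0.1267−0.0447) = 67.6829
P₀ = V_4/(1+r)^4 = 67.6829/(1+0.1267)^4 = 41.9997

$42.00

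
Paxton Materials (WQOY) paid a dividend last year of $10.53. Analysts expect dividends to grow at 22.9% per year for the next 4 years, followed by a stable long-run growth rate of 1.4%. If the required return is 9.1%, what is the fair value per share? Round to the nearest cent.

Two-stage DDM. Project D₁…D_4 at 0.229, terminal growth 0.014, discount at r = 0.091.
D_1 = 12.9414
D_2 = 15.9049
D_3 = 19.5472
D_4 = 24.0235
Terminal value at t=4: TV = D_5/(r−g) = 24.3598/(0.091−0.014) = 316.3611
P₀ = 12.9414/(1+0.091)^1 + 15.9049/(1+0.091)^2 + 19.5472/(1+0.091)^3 + 24.0235/(1+0.091)^4 + 316.3611/(1+0.091)^4 = 280.5310

$280.53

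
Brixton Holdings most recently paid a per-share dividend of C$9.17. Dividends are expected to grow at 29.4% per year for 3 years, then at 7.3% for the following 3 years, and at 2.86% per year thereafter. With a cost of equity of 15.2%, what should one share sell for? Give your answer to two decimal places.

C$156.28

Three-stage DDM. Project D₁…D_6; terminal Gordon value at t=6 with g = 0.0286; discount at r = 0.152.
D_1 = 11.8660
D_2 = 15.3546
D_3 = 19.8688
D_4 = 21.3192
D_5 = 22.8756
D_6 = 24.5455
TV_6 = 25.2475/(0.152−0.0286) = 204.5986
P₀ = Σ Dₜ/(1+r)ᵗ + TV_6/(1+r)^6 = 156.2840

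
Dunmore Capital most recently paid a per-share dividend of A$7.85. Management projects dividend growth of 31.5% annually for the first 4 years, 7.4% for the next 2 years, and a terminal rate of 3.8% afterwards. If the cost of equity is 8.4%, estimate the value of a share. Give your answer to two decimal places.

Three-stage DDM. Project D₁…D_6; terminal Gordon value at t=6 with g = 0.038; discount at r = 0.084.
D_1 = 10.3227
D_2 = 13.5744
D_3 = 17.8504
D_4 = 23.4732
D_5 = 25.2102
D_6 = 27.0758
TV_6 = 28.1047/(0.084−0.038) = 610.9712
P₀ = Σ Dₜ/(1+r)ᵗ + TV_6/(1+r)^6 = 462.1900

A$462.19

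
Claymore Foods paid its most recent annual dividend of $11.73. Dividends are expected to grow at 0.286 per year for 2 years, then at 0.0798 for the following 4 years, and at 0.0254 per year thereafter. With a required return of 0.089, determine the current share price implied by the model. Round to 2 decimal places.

$349.20

Three-stage DDM. Project D₁…D_6; terminal Gordon value at t=6 with g = 0.0254; discount at r = 0.089.
D_1 = 15.0848
D_2 = 19.3990
D_3 = 20.9471
D_4 = 22.6186
D_5 = 24.4236
D_6 = 26.3726
TV_6 = 27.0425/(0.089−0.0254) = 425.1963
P₀ = Σ Dₜ/(1+r)ᵗ + TV_6/(1+r)^6 = 349.2012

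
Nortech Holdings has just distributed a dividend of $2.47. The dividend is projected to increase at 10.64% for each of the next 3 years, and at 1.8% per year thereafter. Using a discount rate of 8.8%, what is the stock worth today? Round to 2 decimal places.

$45.44

Two-stage DDM. Project D₁…D_3 at 0.1064, terminal growth 0.018, discount at r = 0.088.
D_1 = 2.7328
D_2 = 3.0236
D_3 = 3.3453
Terminal value at t=3: TV = D_4/(r−g) = 3.4055/(0.088−0.018) = 48.6500
P₀ = 2.7328/(1+0.088)^1 + 3.0236/(1+0.088)^2 + 3.3453/(1+0.088)^3 + 48.6500/(1+0.088)^3 = 45.4378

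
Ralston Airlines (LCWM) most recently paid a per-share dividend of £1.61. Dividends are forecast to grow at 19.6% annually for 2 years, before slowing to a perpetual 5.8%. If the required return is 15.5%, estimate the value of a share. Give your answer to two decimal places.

£22.22

Two-stage DDM. Project D₁…D_2 at 0.196, terminal growth 0.058, discount at r = 0.155.
D_1 = 1.9256
D_2 = 2.3030
Terminal value at t=2: TV = D_3/(r−g) = 2.4365/(0.155−0.058) = 25.1190
P₀ = 1.9256/(1+0.155)^1 + 2.3030/(1+0.155)^2 + 25.1190/(1+0.155)^2 = 22.2230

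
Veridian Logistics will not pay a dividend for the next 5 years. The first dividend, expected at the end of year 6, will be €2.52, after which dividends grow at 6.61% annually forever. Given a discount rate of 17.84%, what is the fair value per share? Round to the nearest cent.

€9.88

Deferred-dividend DDM. At t=5 the remaining stream is a growing perpetuity with first payment D_6 = 2.52.
V_5 = D_6/(r−g) = 2.52/(0.1784−0.0661) = 22.4399
P₀ = V_5/(1+r)^5 = 22.4399/(1+0.1784)^5 = 9.8755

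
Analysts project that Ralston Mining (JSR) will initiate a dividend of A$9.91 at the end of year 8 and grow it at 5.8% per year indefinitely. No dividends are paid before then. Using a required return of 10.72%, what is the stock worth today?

A$98.75

Deferred-dividend DDM. At t=7 the remaining stream is a growing perpetuity with first payment D_8 = 9.91.
V_7 = D_8/(r−g) = 9.91/(0.1072−0.058) = 201.4228
P₀ = V_7/(1+r)^7 = 201.4228/(1+0.1072)^7 = 98.7475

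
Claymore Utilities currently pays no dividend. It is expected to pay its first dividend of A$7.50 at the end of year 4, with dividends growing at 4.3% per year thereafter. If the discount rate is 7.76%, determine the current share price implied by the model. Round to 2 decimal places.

Deferred-dividend DDM. At t=3 the remaining stream is a growing perpetuity with first payment D_4 = 7.50.
V_3 = D_4/(r−g) = 7.50/(0.0776−0.043) = 216.7630
P₀ = V_3/(1+r)^3 = 216.7630/(1+0.0776)^3 = 173.2257

A$173.23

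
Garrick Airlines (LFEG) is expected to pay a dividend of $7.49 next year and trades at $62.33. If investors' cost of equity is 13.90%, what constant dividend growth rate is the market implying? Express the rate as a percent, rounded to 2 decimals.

From P₀ = D₁/(r − g), the implied growth is g = r − D₁/P₀.
g = 0.139 − 7.49/62.33 = 0.139 − 0.12017 = 0.01883

1.88%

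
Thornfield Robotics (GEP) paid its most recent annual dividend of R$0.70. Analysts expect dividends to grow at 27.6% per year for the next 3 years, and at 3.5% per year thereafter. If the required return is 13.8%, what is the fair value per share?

R$12.57

Two-stage DDM. Project D₁…D_3 at 0.276, terminal growth 0.035, discount at r = 0.138.
D_1 = 0.8932
D_2 = 1.1397
D_3 = 1.4543
Terminal value at t=3: TV = D_4/(r−g) = 1.5052/(0.138−0.035) = 14.6135
P₀ = 0.8932/(1+0.138)^1 + 1.1397/(1+0.138)^2 + 1.4543/(1+0.138)^3 + 14.6135/(1+0.138)^3 = 12.5675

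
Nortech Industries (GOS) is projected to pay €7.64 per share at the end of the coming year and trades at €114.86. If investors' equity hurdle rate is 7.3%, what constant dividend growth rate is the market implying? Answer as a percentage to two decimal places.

0.65%

From P₀ = D₁/(r − g), the implied growth is g = r − D₁/P₀.
g = 0.073 − 7.64/114.86 = 0.073 − 0.06652 = 0.00648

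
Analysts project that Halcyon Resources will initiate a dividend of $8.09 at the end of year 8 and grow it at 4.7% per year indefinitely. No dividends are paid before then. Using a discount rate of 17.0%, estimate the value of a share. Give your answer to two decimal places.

Deferred-dividend DDM. At t=7 the remaining stream is a growing perpetuity with first payment D_8 = 8.09.
V_7 = D_8/(r−g) = 8.09/(0.17−0.047) = 65.7724
P₀ = V_7/(1+r)^7 = 65.7724/(1+0.17)^7 = 21.9150

$21.92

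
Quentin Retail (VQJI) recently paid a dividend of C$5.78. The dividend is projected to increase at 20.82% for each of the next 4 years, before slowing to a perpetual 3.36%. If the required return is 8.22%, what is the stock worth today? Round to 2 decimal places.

C$221.65

Two-stage DDM. Project D₁…D_4 at 0.2082, terminal growth 0.0336, discount at r = 0.0822.
D_1 = 6.9834
D_2 = 8.4373
D_3 = 10.1940
D_4 = 12.3164
Terminal value at t=4: TV = D_5/(r−g) = 12.7302/(0.0822−0.0336) = 261.9385
P₀ = 6.9834/(1+0.0822)^1 + 8.4373/(1+0.0822)^2 + 10.1940/(1+0.0822)^3 + 12.3164/(1+0.0822)^4 + 261.9385/(1+0.0822)^4 = 221.6516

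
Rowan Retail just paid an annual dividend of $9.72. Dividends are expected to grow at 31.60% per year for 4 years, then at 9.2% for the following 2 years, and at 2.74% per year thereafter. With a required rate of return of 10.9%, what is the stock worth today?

$333.69

Three-stage DDM. Project D₁…D_6; terminal Gordon value at t=6 with g = 0.0274; discount at r = 0.109.
D_1 = 12.7915
D_2 = 16.8336
D_3 = 22.1531
D_4 = 29.1534
D_5 = 31.8356
D_6 = 34.7644
TV_6 = 35.7170/(0.109−0.0274) = 437.7080
P₀ = Σ Dₜ/(1+r)ᵗ + TV_6/(1+r)^6 = 333.6881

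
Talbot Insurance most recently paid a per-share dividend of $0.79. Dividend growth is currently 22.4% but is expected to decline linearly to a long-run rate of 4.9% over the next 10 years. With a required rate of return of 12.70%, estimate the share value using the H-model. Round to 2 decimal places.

$19.49

H-model: P₀ = D₀[(1+g_L) + H(g_S−g_L)]/(r−g_L), with H = 10/2 = 5.
P₀ = 0.79 × [(1+0.049) + 5×(0.224−0.049)] / (0.127−0.049)
   = 0.79 × 1.9240 / 0.078 = 19.4867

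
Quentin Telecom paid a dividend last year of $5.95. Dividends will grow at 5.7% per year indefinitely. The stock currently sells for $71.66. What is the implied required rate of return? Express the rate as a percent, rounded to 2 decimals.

Rearranging the constant-growth DDM: r = D₁/P₀ + g.
D₁ = 5.95 × (1 + 0.057) = 6.2892.
r = 6.2892 / 71.66 + 0.057 = 0.08776 + 0.057 = 0.14476

14.48%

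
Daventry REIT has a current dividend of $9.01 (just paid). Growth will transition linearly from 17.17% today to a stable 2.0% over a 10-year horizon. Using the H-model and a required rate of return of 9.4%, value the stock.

H-model: P₀ = D₀[(1+g_L) + H(g_S−g_L)]/(r−g_L), with H = 10/2 = 5.
P₀ = 9.01 × [(1+0.02) + 5×(0.1717−0.02)] / (0.094−0.02)
   = 9.01 × 1.7785 / 0.074 = 216.5444

$216.54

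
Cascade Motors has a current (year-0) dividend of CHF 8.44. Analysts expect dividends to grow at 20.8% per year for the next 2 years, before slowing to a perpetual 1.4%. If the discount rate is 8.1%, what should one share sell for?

CHF 179.48

Two-stage DDM. Project D₁…D_2 at 0.208, terminal growth 0.014, discount at r = 0.081.
D_1 = 10.1955
D_2 = 12.3162
Terminal value at t=2: TV = D_3/(r−g) = 12.4886/(0.081−0.014) = 186.3972
P₀ = 10.1955/(1+0.081)^1 + 12.3162/(1+0.081)^2 + 186.3972/(1+0.081)^2 = 179.4812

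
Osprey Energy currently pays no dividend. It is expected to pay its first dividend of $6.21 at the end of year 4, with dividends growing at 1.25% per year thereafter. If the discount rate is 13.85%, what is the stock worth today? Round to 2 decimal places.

$33.40

Deferred-dividend DDM. At t=3 the remaining stream is a growing perpetuity with first payment D_4 = 6.21.
V_3 = D_4/(r−g) = 6.21/(0.1385−0.0125) = 49.2857
P₀ = V_3/(1+r)^3 = 49.2857/(1+0.1385)^3 = 33.3981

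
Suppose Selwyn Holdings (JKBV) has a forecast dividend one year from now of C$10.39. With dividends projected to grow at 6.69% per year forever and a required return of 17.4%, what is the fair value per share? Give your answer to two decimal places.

C$97.01

Gordon growth model: P₀ = D₁/(r − g), with D₁ = 10.39 given directly.
P₀ = 10.3900 / (0.174 − 0.0669) = 10.3900 / 0.1071 = 97.0121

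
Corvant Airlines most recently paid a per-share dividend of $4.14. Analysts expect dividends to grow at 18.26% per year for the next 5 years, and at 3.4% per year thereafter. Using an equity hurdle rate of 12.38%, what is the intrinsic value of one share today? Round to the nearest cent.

$85.70

Two-stage DDM. Project D₁…D_5 at 0.1826, terminal growth 0.034, discount at r = 0.1238.
D_1 = 4.8960
D_2 = 5.7900
D_3 = 6.8472
D_4 = 8.0975
D_5 = 9.5761
Terminal value at t=5: TV = D_6/(r−g) = 9.9017/(0.1238−0.034) = 110.2640
P₀ = 4.8960/(1+0.1238)^1 + 5.7900/(1+0.1238)^2 + 6.8472/(1+0.1238)^3 + 8.0975/(1+0.1238)^4 + 9.5761/(1+0.1238)^5 + 110.2640/(1+0.1238)^5 = 85.7011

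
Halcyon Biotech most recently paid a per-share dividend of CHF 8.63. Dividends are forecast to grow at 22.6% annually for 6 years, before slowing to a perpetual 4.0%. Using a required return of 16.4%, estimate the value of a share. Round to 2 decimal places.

CHF 161.16

Two-stage DDM. Project D₁…D_6 at 0.226, terminal growth 0.04, discount at r = 0.164.
D_1 = 10.5804
D_2 = 12.9715
D_3 = 15.9031
D_4 = 19.4972
D_5 = 23.9036
D_6 = 29.3058
Terminal value at t=6: TV = D_7/(r−g) = 30.4780/(0.164−0.04) = 245.7906
P₀ = 10.5804/(1+0.164)^1 + 12.9715/(1+0.164)^2 + 15.9031/(1+0.164)^3 + 19.4972/(1+0.164)^4 + 23.9036/(1+0.164)^5 + 29.3058/(1+0.164)^6 + 245.7906/(1+0.164)^6 = 161.1578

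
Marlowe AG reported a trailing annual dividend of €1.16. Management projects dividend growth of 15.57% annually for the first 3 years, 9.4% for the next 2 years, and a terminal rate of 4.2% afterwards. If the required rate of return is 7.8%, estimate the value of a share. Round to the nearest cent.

Three-stage DDM. Project D₁…D_5; terminal Gordon value at t=5 with g = 0.042; discount at r = 0.078.
D_1 = 1.3406
D_2 = 1.5493
D_3 = 1.7906
D_4 = 1.9589
D_5 = 2.1430
TV_5 = 2.2330/(0.078−0.042) = 62.0288
P₀ = Σ Dₜ/(1+r)ᵗ + TV_5/(1+r)^5 = 49.5377

€49.54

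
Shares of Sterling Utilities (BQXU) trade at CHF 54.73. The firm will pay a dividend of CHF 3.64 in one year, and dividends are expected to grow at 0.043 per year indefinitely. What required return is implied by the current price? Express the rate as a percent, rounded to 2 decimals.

10.95%

Rearranging the constant-growth DDM: r = D₁/P₀ + g.
r = 3.6400 / 54.73 + 0.043 = 0.06651 + 0.043 = 0.10951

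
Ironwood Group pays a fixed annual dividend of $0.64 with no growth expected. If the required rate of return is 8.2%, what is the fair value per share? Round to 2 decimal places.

Zero-growth DDM (perpetuity): P₀ = D/r = 0.64 / 0.082 = 7.8049

$7.80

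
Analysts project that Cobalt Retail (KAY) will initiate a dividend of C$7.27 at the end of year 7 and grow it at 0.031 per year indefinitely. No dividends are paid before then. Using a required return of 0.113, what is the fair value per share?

Deferred-dividend DDM. At t=6 the remaining stream is a growing perpetuity with first payment D_7 = 7.27.
V_6 = D_7/(r−g) = 7.27/(0.113−0.031) = 88.6585
P₀ = V_6/(1+r)^6 = 88.6585/(1+0.113)^6 = 46.6390

C$46.64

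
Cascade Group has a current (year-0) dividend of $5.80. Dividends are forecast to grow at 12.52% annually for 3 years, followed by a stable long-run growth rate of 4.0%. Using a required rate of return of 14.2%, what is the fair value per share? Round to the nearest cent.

Two-stage DDM. Project D₁…D_3 at 0.1252, terminal growth 0.04, discount at r = 0.142.
D_1 = 6.5262
D_2 = 7.3432
D_3 = 8.2626
Terminal value at t=3: TV = D_4/(r−g) = 8.5931/(0.142−0.04) = 84.2462
P₀ = 6.5262/(1+0.142)^1 + 7.3432/(1+0.142)^2 + 8.2626/(1+0.142)^3 + 84.2462/(1+0.142)^3 = 73.4586

$73.46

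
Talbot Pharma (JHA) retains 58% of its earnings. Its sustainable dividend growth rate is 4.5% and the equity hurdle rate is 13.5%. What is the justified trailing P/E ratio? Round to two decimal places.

4.88

Payout ratio b = 1 − 0.58 = 0.42.
Justified trailing P/E = b(1+g)/(r−g) = 0.42×(1+0.045)/(0.135−0.045) = 4.8767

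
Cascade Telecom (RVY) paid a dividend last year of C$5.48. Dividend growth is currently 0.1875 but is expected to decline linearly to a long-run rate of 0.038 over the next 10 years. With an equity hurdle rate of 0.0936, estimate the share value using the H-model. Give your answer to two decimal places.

C$175.98

H-model: P₀ = D₀[(1+g_L) + H(g_S−g_L)]/(r−g_L), with H = 10/2 = 5.
P₀ = 5.48 × [(1+0.038) + 5×(0.1875−0.038)] / (0.0936−0.038)
   = 5.48 × 1.7855 / 0.0556 = 175.9809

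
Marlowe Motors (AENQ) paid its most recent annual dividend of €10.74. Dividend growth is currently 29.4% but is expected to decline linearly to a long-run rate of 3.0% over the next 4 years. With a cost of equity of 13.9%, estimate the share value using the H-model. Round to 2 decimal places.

€153.51

H-model: P₀ = D₀[(1+g_L) + H(g_S−g_L)]/(r−g_L), with H = 4/2 = 2.
P₀ = 10.74 × [(1+0.03) + 2×(0.294−0.03)] / (0.139−0.03)
   = 10.74 × 1.5580 / 0.109 = 153.5130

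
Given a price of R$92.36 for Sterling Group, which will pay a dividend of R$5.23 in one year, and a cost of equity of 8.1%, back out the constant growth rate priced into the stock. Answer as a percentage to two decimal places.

2.44%

From P₀ = D₁/(r − g), the implied growth is g = r − D₁/P₀.
g = 0.081 − 5.23/92.36 = 0.081 − 0.05663 = 0.02437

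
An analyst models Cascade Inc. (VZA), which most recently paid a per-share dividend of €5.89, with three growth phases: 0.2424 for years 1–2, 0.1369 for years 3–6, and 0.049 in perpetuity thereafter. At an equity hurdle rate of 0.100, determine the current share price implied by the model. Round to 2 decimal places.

Three-stage DDM. Project D₁…D_6; terminal Gordon value at t=6 with g = 0.049; discount at r = 0.1.
D_1 = 7.3177
D_2 = 9.0916
D_3 = 10.3362
D_4 = 11.7512
D_5 = 13.3600
D_6 = 15.1889
TV_6 = 15.9332/(0.1−0.049) = 312.4155
P₀ = Σ Dₜ/(1+r)ᵗ + TV_6/(1+r)^6 = 223.1778

€223.18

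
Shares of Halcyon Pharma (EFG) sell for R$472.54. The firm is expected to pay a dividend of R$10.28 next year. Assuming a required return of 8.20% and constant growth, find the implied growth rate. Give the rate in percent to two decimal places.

From P₀ = D₁/(r − g), the implied growth is g = r − D₁/P₀.
g = 0.082 − 10.28/472.54 = 0.082 − 0.02175 = 0.06025

6.02%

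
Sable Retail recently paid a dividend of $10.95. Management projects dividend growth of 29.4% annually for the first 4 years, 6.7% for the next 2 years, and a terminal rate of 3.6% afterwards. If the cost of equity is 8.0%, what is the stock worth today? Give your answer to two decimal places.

Three-stage DDM. Project D₁…D_6; terminal Gordon value at t=6 with g = 0.036; discount at r = 0.08.
D_1 = 14.1693
D_2 = 18.3351
D_3 = 23.7256
D_4 = 30.7009
D_5 = 32.7579
D_6 = 34.9526
TV_6 = 36.2109/(0.08−0.036) = 822.9759
P₀ = Σ Dₜ/(1+r)ᵗ + TV_6/(1+r)^6 = 633.1743

$633.17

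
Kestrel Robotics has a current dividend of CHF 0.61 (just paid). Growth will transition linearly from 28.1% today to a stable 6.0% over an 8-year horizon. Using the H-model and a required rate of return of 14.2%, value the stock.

CHF 14.46

H-model: P₀ = D₀[(1+g_L) + H(g_S−g_L)]/(r−g_L), with H = 8/2 = 4.
P₀ = 0.61 × [(1+0.06) + 4×(0.281−0.06)] / (0.142−0.06)
   = 0.61 × 1.9440 / 0.082 = 14.4615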